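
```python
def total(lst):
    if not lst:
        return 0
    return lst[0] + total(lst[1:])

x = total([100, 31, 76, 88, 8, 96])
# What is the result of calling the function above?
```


total([100, 31, 76, 88, 8, 96])
= 100 + total([31, 76, 88, 8, 96])
= 100 + 31 + total([76, 88, 8, 96])
= 100 + 31 + 76 + total([88, 8, 96])
= 100 + 31 + 76 + 88 + total([8, 96])
= 100 + 31 + 76 + 88 + 8 + total([96])
= 100 + 31 + 76 + 88 + 8 + 96 + total([])
= 100 + 31 + 76 + 88 + 8 + 96 + 0
= 399


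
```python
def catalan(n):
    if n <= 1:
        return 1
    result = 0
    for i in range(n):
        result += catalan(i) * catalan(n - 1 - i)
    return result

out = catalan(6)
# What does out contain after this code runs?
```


catalan(6)
= sum of catalan(i) * catalan(6-1-i) for i in 0..5
First compute sub-values bottom-up:
  catalan(0) = 1, catalan(1) = 1
  catalan(2) = 1*1 + 1*1 = 2
  catalan(3) = 1*2 + 1*1 + 2*1 = 5
  catalan(4) = 1*5 + 1*2 + 2*1 + 5*1 = 14
  catalan(5) = 1*14 + 1*5 + 2*2 + 5*1 + 14*1 = 42
Now catalan(6):
  catalan(0)*catalan(5) = 1*42 = 42
  catalan(1)*catalan(4) = 1*14 = 14
  catalan(2)*catalan(3) = 2*5 = 10
  catalan(3)*catalan(2) = 5*2 = 10
  catalan(4)*catalan(1) = 14*1 = 14
  catalan(5)*catalan(0) = 42*1 = 42
= 42 + 14 + 10 + 10 + 14 + 42
= 132


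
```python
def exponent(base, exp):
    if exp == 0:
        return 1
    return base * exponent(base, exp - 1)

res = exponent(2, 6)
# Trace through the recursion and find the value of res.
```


exponent(2, 6)
= 2 * exponent(2, 5)
= 2 * 2 * exponent(2, 4)
= 2 * 2 * 2 * exponent(2, 3)
= 2 * 2 * 2 * 2 * exponent(2, 2)
= 2 * 2 * 2 * 2 * 2 * exponent(2, 1)
= 2 * 2 * 2 * 2 * 2 * 2 * exponent(2, 0)
= 2 * 2 * 2 * 2 * 2 * 2 * 1
= 64


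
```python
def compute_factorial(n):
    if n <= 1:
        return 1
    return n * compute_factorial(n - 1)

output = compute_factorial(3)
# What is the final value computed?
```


compute_factorial(3)
= 3 * compute_factorial(2)
= 3 * 2 * compute_factorial(1)
= 3 * 2 * 1
= 6


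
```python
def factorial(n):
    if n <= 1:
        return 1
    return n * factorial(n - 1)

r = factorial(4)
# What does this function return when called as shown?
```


factorial(4)
= 4 * factorial(3)
= 4 * 3 * factorial(2)
= 4 * 3 * 2 * factorial(1)
= 4 * 3 * 2 * 1
= 24


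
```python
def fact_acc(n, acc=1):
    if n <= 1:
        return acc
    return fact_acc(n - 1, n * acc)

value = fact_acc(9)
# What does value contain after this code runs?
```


fact_acc(9, 1)
= fact_acc(8, 9 * 1) = fact_acc(8, 9)
= fact_acc(7, 8 * 9) = fact_acc(7, 72)
= fact_acc(6, 7 * 72) = fact_acc(6, 504)
= fact_acc(5, 6 * 504) = fact_acc(5, 3024)
= fact_acc(4, 5 * 3024) = fact_acc(4, 15120)
= fact_acc(3, 4 * 15120) = fact_acc(3, 60480)
= fact_acc(2, 3 * 60480) = fact_acc(2, 181440)
= fact_acc(1, 2 * 181440) = fact_acc(1, 362880)
n <= 1, return acc = 362880


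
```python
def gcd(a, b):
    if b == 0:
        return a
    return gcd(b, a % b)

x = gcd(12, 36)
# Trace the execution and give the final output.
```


gcd(12, 36)
= gcd(36, 12 % 36) = gcd(36, 12)
= gcd(12, 36 % 12) = gcd(12, 0)
b == 0, return a = 12


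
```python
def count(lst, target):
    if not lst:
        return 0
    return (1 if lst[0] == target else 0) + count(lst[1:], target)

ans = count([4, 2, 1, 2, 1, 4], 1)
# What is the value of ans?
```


count([4, 2, 1, 2, 1, 4], 1)
lst[0]=4 != 1: 0 + count([2, 1, 2, 1, 4], 1)
lst[0]=2 != 1: 0 + count([1, 2, 1, 4], 1)
lst[0]=1 == 1: 1 + count([2, 1, 4], 1)
lst[0]=2 != 1: 0 + count([1, 4], 1)
lst[0]=1 == 1: 1 + count([4], 1)
lst[0]=4 != 1: 0 + count([], 1)
= 2


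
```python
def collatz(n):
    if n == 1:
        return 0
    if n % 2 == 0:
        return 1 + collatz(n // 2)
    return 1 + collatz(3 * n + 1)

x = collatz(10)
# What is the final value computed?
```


collatz(10)
10 is even -> collatz(5)
5 is odd -> 3*5+1 = 16 -> collatz(16)
16 is even -> collatz(8)
8 is even -> collatz(4)
4 is even -> collatz(2)
2 is even -> collatz(1)
Reached 1 after 6 steps
= 6


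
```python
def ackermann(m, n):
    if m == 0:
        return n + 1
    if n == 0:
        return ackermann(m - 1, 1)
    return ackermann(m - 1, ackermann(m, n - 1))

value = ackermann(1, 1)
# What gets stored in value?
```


ackermann(1, 1)
= ackermann(0, ackermann(1, 0))
First compute ackermann(1, 0) = 2
= ackermann(0, 2)
= 3


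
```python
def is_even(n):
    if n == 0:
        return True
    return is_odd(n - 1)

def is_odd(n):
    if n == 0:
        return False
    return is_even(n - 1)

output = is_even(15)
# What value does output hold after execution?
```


is_even(15)
= is_odd(14)
= is_even(13)
= is_odd(12)
= is_even(11)
= is_odd(10)
= is_even(9)
= is_odd(8)
= is_even(7)
= is_odd(6)
= is_even(5)
= is_odd(4)
= is_even(3)
= is_odd(2)
= is_even(1)
= is_odd(0)
n == 0: return False
= False


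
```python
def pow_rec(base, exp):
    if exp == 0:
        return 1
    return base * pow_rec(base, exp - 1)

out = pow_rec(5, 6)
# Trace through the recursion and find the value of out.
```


pow_rec(5, 6)
= 5 * pow_rec(5, 5)
= 5 * 5 * pow_rec(5, 4)
= 5 * 5 * 5 * pow_rec(5, 3)
= 5 * 5 * 5 * 5 * pow_rec(5, 2)
= 5 * 5 * 5 * 5 * 5 * pow_rec(5, 1)
= 5 * 5 * 5 * 5 * 5 * 5 * pow_rec(5, 0)
= 5 * 5 * 5 * 5 * 5 * 5 * 1
= 15625


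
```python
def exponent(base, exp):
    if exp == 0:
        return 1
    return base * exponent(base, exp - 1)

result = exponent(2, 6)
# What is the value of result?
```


exponent(2, 6)
= 2 * exponent(2, 5)
= 2 * 2 * exponent(2, 4)
= 2 * 2 * 2 * exponent(2, 3)
= 2 * 2 * 2 * 2 * exponent(2, 2)
= 2 * 2 * 2 * 2 * 2 * exponent(2, 1)
= 2 * 2 * 2 * 2 * 2 * 2 * exponent(2, 0)
= 2 * 2 * 2 * 2 * 2 * 2 * 1
= 64


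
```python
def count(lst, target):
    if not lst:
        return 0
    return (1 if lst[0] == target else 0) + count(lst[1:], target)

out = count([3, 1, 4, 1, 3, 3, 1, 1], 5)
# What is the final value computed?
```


count([3, 1, 4, 1, 3, 3, 1, 1], 5)
lst[0]=3 != 5: 0 + count([1, 4, 1, 3, 3, 1, 1], 5)
lst[0]=1 != 5: 0 + count([4, 1, 3, 3, 1, 1], 5)
lst[0]=4 != 5: 0 + count([1, 3, 3, 1, 1], 5)
lst[0]=1 != 5: 0 + count([3, 3, 1, 1], 5)
lst[0]=3 != 5: 0 + count([3, 1, 1], 5)
lst[0]=3 != 5: 0 + count([1, 1], 5)
lst[0]=1 != 5: 0 + count([1], 5)
lst[0]=1 != 5: 0 + count([], 5)
= 0


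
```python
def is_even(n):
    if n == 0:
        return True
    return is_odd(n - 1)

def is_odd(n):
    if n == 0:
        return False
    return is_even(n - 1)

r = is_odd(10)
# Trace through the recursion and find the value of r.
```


is_odd(10)
= is_even(9)
= is_odd(8)
= is_even(7)
= is_odd(6)
= is_even(5)
= is_odd(4)
= is_even(3)
= is_odd(2)
= is_even(1)
= is_odd(0)
n == 0: return False
= False


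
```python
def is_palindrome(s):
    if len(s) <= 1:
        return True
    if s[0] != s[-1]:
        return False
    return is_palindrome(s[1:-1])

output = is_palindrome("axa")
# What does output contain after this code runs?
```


is_palindrome("axa")
"axa": s[0]='a' == s[-1]='a' -> is_palindrome("x")
"x": len <= 1 -> True
= True


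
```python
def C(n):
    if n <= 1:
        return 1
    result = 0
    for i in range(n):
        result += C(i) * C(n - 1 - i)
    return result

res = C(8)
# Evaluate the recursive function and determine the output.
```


C(8)
= sum of C(i) * C(8-1-i) for i in 0..7
First compute sub-values bottom-up:
  C(0) = 1, C(1) = 1
  C(2) = 1*1 + 1*1 = 2
  C(3) = 1*2 + 1*1 + 2*1 = 5
  C(4) = 1*5 + 1*2 + 2*1 + 5*1 = 14
  C(5) = 1*14 + 1*5 + 2*2 + 5*1 + 14*1 = 42
  C(6) = 1*42 + 1*14 + 2*5 + 5*2 + 14*1 + 42*1 = 132
  C(7) = 1*132 + 1*42 + 2*14 + 5*5 + 14*2 + 42*1 + 132*1 = 429
Now C(8):
  C(0)*C(7) = 1*429 = 429
  C(1)*C(6) = 1*132 = 132
  C(2)*C(5) = 2*42 = 84
  C(3)*C(4) = 5*14 = 70
  C(4)*C(3) = 14*5 = 70
  C(5)*C(2) = 42*2 = 84
  C(6)*C(1) = 132*1 = 132
  C(7)*C(0) = 429*1 = 429
= 429 + 132 + 84 + 70 + 70 + 84 + 132 + 429
= 1430


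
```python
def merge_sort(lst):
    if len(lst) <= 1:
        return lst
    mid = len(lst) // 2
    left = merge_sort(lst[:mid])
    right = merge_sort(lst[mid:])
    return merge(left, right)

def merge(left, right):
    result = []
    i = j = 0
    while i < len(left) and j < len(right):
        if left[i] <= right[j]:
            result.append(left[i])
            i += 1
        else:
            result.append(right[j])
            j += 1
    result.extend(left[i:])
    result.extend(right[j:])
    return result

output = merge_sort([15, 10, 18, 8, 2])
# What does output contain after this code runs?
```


merge_sort([15, 10, 18, 8, 2])
Split into [15, 10] and [18, 8, 2]
Left sorted: [10, 15]
Right sorted: [2, 8, 18]
Merge [10, 15] and [2, 8, 18]
= [2, 8, 10, 15, 18]


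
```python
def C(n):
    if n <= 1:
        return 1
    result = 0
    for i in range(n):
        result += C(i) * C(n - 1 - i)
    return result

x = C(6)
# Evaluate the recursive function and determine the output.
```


C(6)
= sum of C(i) * C(6-1-i) for i in 0..5
First compute sub-values bottom-up:
  C(0) = 1, C(1) = 1
  C(2) = 1*1 + 1*1 = 2
  C(3) = 1*2 + 1*1 + 2*1 = 5
  C(4) = 1*5 + 1*2 + 2*1 + 5*1 = 14
  C(5) = 1*14 + 1*5 + 2*2 + 5*1 + 14*1 = 42
Now C(6):
  C(0)*C(5) = 1*42 = 42
  C(1)*C(4) = 1*14 = 14
  C(2)*C(3) = 2*5 = 10
  C(3)*C(2) = 5*2 = 10
  C(4)*C(1) = 14*1 = 14
  C(5)*C(0) = 42*1 = 42
= 42 + 14 + 10 + 10 + 14 + 42
= 132


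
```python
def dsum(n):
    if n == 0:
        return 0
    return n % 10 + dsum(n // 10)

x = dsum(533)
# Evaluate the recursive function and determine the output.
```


dsum(533)
= 3 + dsum(53)
= 3 + 3 + dsum(5)
= 3 + 3 + 5 + dsum(0)
= 3 + 3 + 5 + 0
= 11


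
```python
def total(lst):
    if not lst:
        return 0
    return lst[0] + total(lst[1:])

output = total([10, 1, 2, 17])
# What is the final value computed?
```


total([10, 1, 2, 17])
= 10 + total([1, 2, 17])
= 10 + 1 + total([2, 17])
= 10 + 1 + 2 + total([17])
= 10 + 1 + 2 + 17 + total([])
= 10 + 1 + 2 + 17 + 0
= 30


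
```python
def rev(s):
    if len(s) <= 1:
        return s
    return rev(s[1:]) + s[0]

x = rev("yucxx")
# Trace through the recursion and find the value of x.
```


rev("yucxx")
= rev("ucxx") + "y"
= rev("cxx") + "u" + "y"
= rev("xx") + "c" + "u" + "y"
= rev("x") + "x" + "c" + "u" + "y"
= "x" + "x" + "c" + "u" + "y"
= "xxcuy"


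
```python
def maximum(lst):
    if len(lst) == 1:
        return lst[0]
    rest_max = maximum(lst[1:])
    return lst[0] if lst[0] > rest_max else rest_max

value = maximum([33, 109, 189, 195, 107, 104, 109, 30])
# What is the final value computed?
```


maximum([33, 109, 189, 195, 107, 104, 109, 30])
= compare 33 with maximum([109, 189, 195, 107, 104, 109, 30])
= compare 109 with maximum([189, 195, 107, 104, 109, 30])
= compare 189 with maximum([195, 107, 104, 109, 30])
= compare 195 with maximum([107, 104, 109, 30])
= compare 107 with maximum([104, 109, 30])
= compare 104 with maximum([109, 30])
= compare 109 with maximum([30])
Base: maximum([30]) = 30
compare 109 with 30: max = 109
compare 104 with 109: max = 109
compare 107 with 109: max = 109
compare 195 with 109: max = 195
compare 189 with 195: max = 195
compare 109 with 195: max = 195
compare 33 with 195: max = 195
= 195


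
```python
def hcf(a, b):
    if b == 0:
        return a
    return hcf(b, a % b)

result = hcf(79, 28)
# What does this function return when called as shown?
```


hcf(79, 28)
= hcf(28, 79 % 28) = hcf(28, 23)
= hcf(23, 28 % 23) = hcf(23, 5)
= hcf(5, 23 % 5) = hcf(5, 3)
= hcf(3, 5 % 3) = hcf(3, 2)
= hcf(2, 3 % 2) = hcf(2, 1)
= hcf(1, 2 % 1) = hcf(1, 0)
b == 0, return a = 1


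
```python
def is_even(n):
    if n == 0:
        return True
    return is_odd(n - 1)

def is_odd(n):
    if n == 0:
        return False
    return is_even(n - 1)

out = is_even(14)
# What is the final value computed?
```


is_even(14)
= is_odd(13)
= is_even(12)
= is_odd(11)
= is_even(10)
= is_odd(9)
= is_even(8)
= is_odd(7)
= is_even(6)
= is_odd(5)
= is_even(4)
= is_odd(3)
= is_even(2)
= is_odd(1)
= is_even(0)
n == 0: return True
= True


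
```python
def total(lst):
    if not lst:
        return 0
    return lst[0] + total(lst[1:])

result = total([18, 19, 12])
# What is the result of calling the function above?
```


total([18, 19, 12])
= 18 + total([19, 12])
= 18 + 19 + total([12])
= 18 + 19 + 12 + total([])
= 18 + 19 + 12 + 0
= 49


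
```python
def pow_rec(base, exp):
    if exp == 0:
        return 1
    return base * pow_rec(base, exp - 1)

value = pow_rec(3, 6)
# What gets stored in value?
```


pow_rec(3, 6)
= 3 * pow_rec(3, 5)
= 3 * 3 * pow_rec(3, 4)
= 3 * 3 * 3 * pow_rec(3, 3)
= 3 * 3 * 3 * 3 * pow_rec(3, 2)
= 3 * 3 * 3 * 3 * 3 * pow_rec(3, 1)
= 3 * 3 * 3 * 3 * 3 * 3 * pow_rec(3, 0)
= 3 * 3 * 3 * 3 * 3 * 3 * 1
= 729


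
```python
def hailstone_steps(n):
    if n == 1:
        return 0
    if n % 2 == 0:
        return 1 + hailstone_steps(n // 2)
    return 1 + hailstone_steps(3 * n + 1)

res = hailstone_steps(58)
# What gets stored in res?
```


hailstone_steps(58)
58 is even -> hailstone_steps(29)
29 is odd -> 3*29+1 = 88 -> hailstone_steps(88)
88 is even -> hailstone_steps(44)
44 is even -> hailstone_steps(22)
22 is even -> hailstone_steps(11)
11 is odd -> 3*11+1 = 34 -> hailstone_steps(34)
34 is even -> hailstone_steps(17)
17 is odd -> 3*17+1 = 52 -> hailstone_steps(52)
52 is even -> hailstone_steps(26)
26 is even -> hailstone_steps(13)
13 is odd -> 3*13+1 = 40 -> hailstone_steps(40)
40 is even -> hailstone_steps(20)
20 is even -> hailstone_steps(10)
10 is even -> hailstone_steps(5)
5 is odd -> 3*5+1 = 16 -> hailstone_steps(16)
16 is even -> hailstone_steps(8)
8 is even -> hailstone_steps(4)
4 is even -> hailstone_steps(2)
2 is even -> hailstone_steps(1)
Reached 1 after 19 steps
= 19


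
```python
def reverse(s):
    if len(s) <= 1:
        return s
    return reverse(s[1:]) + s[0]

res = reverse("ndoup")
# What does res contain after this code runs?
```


reverse("ndoup")
= reverse("doup") + "n"
= reverse("oup") + "d" + "n"
= reverse("up") + "o" + "d" + "n"
= reverse("p") + "u" + "o" + "d" + "n"
= "p" + "u" + "o" + "d" + "n"
= "puodn"


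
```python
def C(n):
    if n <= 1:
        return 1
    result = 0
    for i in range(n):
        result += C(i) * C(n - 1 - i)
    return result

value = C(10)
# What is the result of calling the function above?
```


C(10)
= sum of C(i) * C(10-1-i) for i in 0..9
First compute sub-values bottom-up:
  C(0) = 1, C(1) = 1
  C(2) = 1*1 + 1*1 = 2
  C(3) = 1*2 + 1*1 + 2*1 = 5
  C(4) = 1*5 + 1*2 + 2*1 + 5*1 = 14
  C(5) = 1*14 + 1*5 + 2*2 + 5*1 + 14*1 = 42
  C(6) = 1*42 + 1*14 + 2*5 + 5*2 + 14*1 + 42*1 = 132
  C(7) = 1*132 + 1*42 + 2*14 + 5*5 + 14*2 + 42*1 + 132*1 = 429
  C(8) = 1*429 + 1*132 + 2*42 + 5*14 + 14*5 + 42*2 + 132*1 + 429*1 = 1430
  C(9) = 1*1430 + 1*429 + 2*132 + 5*42 + 14*14 + 42*5 + 132*2 + 429*1 + 1430*1 = 4862
Now C(10):
  C(0)*C(9) = 1*4862 = 4862
  C(1)*C(8) = 1*1430 = 1430
  C(2)*C(7) = 2*429 = 858
  C(3)*C(6) = 5*132 = 660
  C(4)*C(5) = 14*42 = 588
  C(5)*C(4) = 42*14 = 588
  C(6)*C(3) = 132*5 = 660
  C(7)*C(2) = 429*2 = 858
  C(8)*C(1) = 1430*1 = 1430
  C(9)*C(0) = 4862*1 = 4862
= 4862 + 1430 + 858 + 660 + 588 + 588 + 660 + 858 + 1430 + 4862
= 16796


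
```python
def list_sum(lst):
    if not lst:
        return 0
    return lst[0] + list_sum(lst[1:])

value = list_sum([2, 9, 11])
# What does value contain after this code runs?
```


list_sum([2, 9, 11])
= 2 + list_sum([9, 11])
= 2 + 9 + list_sum([11])
= 2 + 9 + 11 + list_sum([])
= 2 + 9 + 11 + 0
= 22


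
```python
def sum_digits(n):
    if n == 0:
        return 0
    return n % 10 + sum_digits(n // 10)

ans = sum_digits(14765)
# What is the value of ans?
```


sum_digits(14765)
= 5 + sum_digits(1476)
= 5 + 6 + sum_digits(147)
= 5 + 6 + 7 + sum_digits(14)
= 5 + 6 + 7 + 4 + sum_digits(1)
= 5 + 6 + 7 + 4 + 1 + sum_digits(0)
= 5 + 6 + 7 + 4 + 1 + 0
= 23


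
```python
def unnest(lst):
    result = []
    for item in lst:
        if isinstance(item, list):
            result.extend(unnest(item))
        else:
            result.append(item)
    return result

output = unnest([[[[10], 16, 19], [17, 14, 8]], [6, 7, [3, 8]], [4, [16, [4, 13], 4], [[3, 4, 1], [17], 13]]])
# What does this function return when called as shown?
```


unnest([[[[10], 16, 19], [17, 14, 8]], [6, 7, [3, 8]], [4, [16, [4, 13], 4], [[3, 4, 1], [17], 13]]])
Processing each element:
  [[[10], 16, 19], [17, 14, 8]] is a list -> unnest recursively -> [10, 16, 19, 17, 14, 8]
  [6, 7, [3, 8]] is a list -> unnest recursively -> [6, 7, 3, 8]
  [4, [16, [4, 13], 4], [[3, 4, 1], [17], 13]] is a list -> unnest recursively -> [4, 16, 4, 13, 4, 3, 4, 1, 17, 13]
= [10, 16, 19, 17, 14, 8, 6, 7, 3, 8, 4, 16, 4, 13, 4, 3, 4, 1, 17, 13]


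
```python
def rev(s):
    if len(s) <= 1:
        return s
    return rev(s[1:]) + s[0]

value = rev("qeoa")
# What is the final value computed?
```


rev("qeoa")
= rev("eoa") + "q"
= rev("oa") + "e" + "q"
= rev("a") + "o" + "e" + "q"
= "a" + "o" + "e" + "q"
= "aoeq"


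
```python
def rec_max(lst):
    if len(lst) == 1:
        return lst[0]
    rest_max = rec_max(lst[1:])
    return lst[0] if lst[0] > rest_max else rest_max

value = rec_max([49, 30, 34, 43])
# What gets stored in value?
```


rec_max([49, 30, 34, 43])
= compare 49 with rec_max([30, 34, 43])
= compare 30 with rec_max([34, 43])
= compare 34 with rec_max([43])
Base: rec_max([43]) = 43
compare 34 with 43: max = 43
compare 30 with 43: max = 43
compare 49 with 43: max = 49
= 49


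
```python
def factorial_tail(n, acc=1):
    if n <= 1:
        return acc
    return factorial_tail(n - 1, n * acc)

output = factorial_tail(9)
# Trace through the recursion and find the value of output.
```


factorial_tail(9, 1)
= factorial_tail(8, 9 * 1) = factorial_tail(8, 9)
= factorial_tail(7, 8 * 9) = factorial_tail(7, 72)
= factorial_tail(6, 7 * 72) = factorial_tail(6, 504)
= factorial_tail(5, 6 * 504) = factorial_tail(5, 3024)
= factorial_tail(4, 5 * 3024) = factorial_tail(4, 15120)
= factorial_tail(3, 4 * 15120) = factorial_tail(3, 60480)
= factorial_tail(2, 3 * 60480) = factorial_tail(2, 181440)
= factorial_tail(1, 2 * 181440) = factorial_tail(1, 362880)
n <= 1, return acc = 362880


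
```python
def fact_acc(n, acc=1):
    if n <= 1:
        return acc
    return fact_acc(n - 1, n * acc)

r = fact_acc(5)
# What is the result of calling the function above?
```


fact_acc(5, 1)
= fact_acc(4, 5 * 1) = fact_acc(4, 5)
= fact_acc(3, 4 * 5) = fact_acc(3, 20)
= fact_acc(2, 3 * 20) = fact_acc(2, 60)
= fact_acc(1, 2 * 60) = fact_acc(1, 120)
n <= 1, return acc = 120


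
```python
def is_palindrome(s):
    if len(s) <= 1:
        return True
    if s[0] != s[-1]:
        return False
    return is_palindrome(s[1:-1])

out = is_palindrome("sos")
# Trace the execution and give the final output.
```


is_palindrome("sos")
"sos": s[0]='s' == s[-1]='s' -> is_palindrome("o")
"o": len <= 1 -> True
= True


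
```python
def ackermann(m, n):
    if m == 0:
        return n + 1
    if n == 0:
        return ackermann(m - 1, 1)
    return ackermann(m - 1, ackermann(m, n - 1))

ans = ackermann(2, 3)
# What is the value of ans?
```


ackermann(2, 3)
= ackermann(1, ackermann(2, 2))
First compute ackermann(2, 2) = 7
= ackermann(1, 7)
= 9


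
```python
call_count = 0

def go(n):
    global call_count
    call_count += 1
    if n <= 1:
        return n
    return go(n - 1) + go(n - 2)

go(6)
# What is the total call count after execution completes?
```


go(6) calls go(5) and go(4); each non-base call branches into two more.
Let C(k) = total number of calls made by go(k), including the call to go(k) itself.
Base cases: C(0) = 1, C(1) = 1
Recurrence: C(k) = 1 + C(k-1) + C(k-2)
  C(2) = 1 + C(1) + C(0) = 1 + 1 + 1 = 3
  C(3) = 1 + C(2) + C(1) = 1 + 3 + 1 = 5
  C(4) = 1 + C(3) + C(2) = 1 + 5 + 3 = 9
  C(5) = 1 + C(4) + C(3) = 1 + 9 + 5 = 15
  C(6) = 1 + C(5) + C(4) = 1 + 15 + 9 = 25
Total calls = C(6) = 25


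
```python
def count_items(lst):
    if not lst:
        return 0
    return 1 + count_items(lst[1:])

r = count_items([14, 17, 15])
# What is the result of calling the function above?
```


count_items([14, 17, 15])
= 1 + count_items([17, 15])
= 1 + 1 + count_items([15])
= 1 + 1 + 1 + count_items([])
= 1 + 1 + 1 + 0
= 3


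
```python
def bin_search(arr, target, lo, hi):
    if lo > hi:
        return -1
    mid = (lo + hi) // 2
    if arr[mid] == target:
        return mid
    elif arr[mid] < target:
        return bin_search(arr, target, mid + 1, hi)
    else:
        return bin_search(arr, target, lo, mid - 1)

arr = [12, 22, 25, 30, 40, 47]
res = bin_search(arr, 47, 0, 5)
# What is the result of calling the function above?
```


bin_search(arr, 47, 0, 5)
lo=0, hi=5, mid=2, arr[mid]=25
25 < 47, search right half
lo=3, hi=5, mid=4, arr[mid]=40
40 < 47, search right half
lo=5, hi=5, mid=5, arr[mid]=47
arr[5] == 47, found at index 5
= 5


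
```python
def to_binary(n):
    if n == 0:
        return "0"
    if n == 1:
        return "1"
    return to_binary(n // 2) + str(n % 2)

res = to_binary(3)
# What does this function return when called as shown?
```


to_binary(3)
= to_binary(1) + "1"
= "1" + "1"
= "11"


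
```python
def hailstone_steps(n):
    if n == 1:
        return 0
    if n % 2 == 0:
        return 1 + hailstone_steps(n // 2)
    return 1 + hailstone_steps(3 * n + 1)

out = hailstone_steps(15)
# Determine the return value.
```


hailstone_steps(15)
15 is odd -> 3*15+1 = 46 -> hailstone_steps(46)
46 is even -> hailstone_steps(23)
23 is odd -> 3*23+1 = 70 -> hailstone_steps(70)
70 is even -> hailstone_steps(35)
35 is odd -> 3*35+1 = 106 -> hailstone_steps(106)
106 is even -> hailstone_steps(53)
53 is odd -> 3*53+1 = 160 -> hailstone_steps(160)
160 is even -> hailstone_steps(80)
80 is even -> hailstone_steps(40)
40 is even -> hailstone_steps(20)
20 is even -> hailstone_steps(10)
10 is even -> hailstone_steps(5)
5 is odd -> 3*5+1 = 16 -> hailstone_steps(16)
16 is even -> hailstone_steps(8)
8 is even -> hailstone_steps(4)
4 is even -> hailstone_steps(2)
2 is even -> hailstone_steps(1)
Reached 1 after 17 steps
= 17


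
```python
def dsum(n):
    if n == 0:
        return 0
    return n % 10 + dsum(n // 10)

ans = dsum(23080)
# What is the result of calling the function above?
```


dsum(23080)
= 0 + dsum(2308)
= 0 + 8 + dsum(230)
= 0 + 8 + 0 + dsum(23)
= 0 + 8 + 0 + 3 + dsum(2)
= 0 + 8 + 0 + 3 + 2 + dsum(0)
= 0 + 8 + 0 + 3 + 2 + 0
= 13


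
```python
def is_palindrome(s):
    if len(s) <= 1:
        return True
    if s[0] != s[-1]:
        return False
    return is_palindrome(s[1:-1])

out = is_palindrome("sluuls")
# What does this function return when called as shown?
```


is_palindrome("sluuls")
"sluuls": s[0]='s' == s[-1]='s' -> is_palindrome("luul")
"luul": s[0]='l' == s[-1]='l' -> is_palindrome("uu")
"uu": s[0]='u' == s[-1]='u' -> is_palindrome("")
"": len <= 1 -> True
= True


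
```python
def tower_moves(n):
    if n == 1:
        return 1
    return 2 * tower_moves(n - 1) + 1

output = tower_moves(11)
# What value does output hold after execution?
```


tower_moves(11)
= 2 * tower_moves(10) + 1
= 2 * (2 * tower_moves(9) + 1) + 1
= 2 * (2 * (2 * tower_moves(8) + 1) + 1) + 1
= 2 * (2 * (2 * (2 * tower_moves(7) + 1) + 1) + 1) + 1
= 2 * (2 * (2 * (2 * (2 * tower_moves(6) + 1) + 1) + 1) + 1) + 1
= 2 * (2 * (2 * (2 * (2 * (2 * tower_moves(5) + 1) + 1) + 1) + 1) + 1) + 1
= 2 * (2 * (2 * (2 * (2 * (2 * (2 * tower_moves(4) + 1) + 1) + 1) + 1) + 1) + 1) + 1
= 2 * (2 * (2 * (2 * (2 * (2 * (2 * (2 * tower_moves(3) + 1) + 1) + 1) + 1) + 1) + 1) + 1) + 1
= 2 * (2 * (2 * (2 * (2 * (2 * (2 * (2 * (2 * tower_moves(2) + 1) + 1) + 1) + 1) + 1) + 1) + 1) + 1) + 1
= 2 * (2 * (2 * (2 * (2 * (2 * (2 * (2 * (2 * (2 * tower_moves(1) + 1) + 1) + 1) + 1) + 1) + 1) + 1) + 1) + 1) + 1
Now compute bottom-up:
tower_moves(1) = 1
tower_moves(2) = 2 * 1 + 1 = 3
tower_moves(3) = 2 * 3 + 1 = 7
tower_moves(4) = 2 * 7 + 1 = 15
tower_moves(5) = 2 * 15 + 1 = 31
tower_moves(6) = 2 * 31 + 1 = 63
tower_moves(7) = 2 * 63 + 1 = 127
tower_moves(8) = 2 * 127 + 1 = 255
tower_moves(9) = 2 * 255 + 1 = 511
tower_moves(10) = 2 * 511 + 1 = 1023
tower_moves(11) = 2 * 1023 + 1 = 2047
= 2047


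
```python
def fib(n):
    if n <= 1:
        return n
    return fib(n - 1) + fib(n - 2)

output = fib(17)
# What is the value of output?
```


fib(17)
= fib(16) + fib(15)
= (fib(15) + fib(14)) + fib(15)
Computing bottom-up: fib(0)=0, fib(1)=1, fib(2)=1, fib(3)=2, fib(4)=3, fib(5)=5, fib(6)=8, fib(7)=13, fib(8)=21, fib(9)=34, fib(10)=55, fib(11)=89, fib(12)=144, fib(13)=233, fib(14)=377, fib(15)=610, fib(16)=987, fib(17)=1597
= 1597


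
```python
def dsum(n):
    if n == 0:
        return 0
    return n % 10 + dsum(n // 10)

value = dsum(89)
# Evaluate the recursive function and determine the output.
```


dsum(89)
= 9 + dsum(8)
= 9 + 8 + dsum(0)
= 9 + 8 + 0
= 17


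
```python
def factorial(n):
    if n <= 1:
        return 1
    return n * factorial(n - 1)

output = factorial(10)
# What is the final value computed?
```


factorial(10)
= 10 * factorial(9)
= 10 * 9 * factorial(8)
= 10 * 9 * 8 * factorial(7)
= 10 * 9 * 8 * 7 * factorial(6)
= 10 * 9 * 8 * 7 * 6 * factorial(5)
= 10 * 9 * 8 * 7 * 6 * 5 * factorial(4)
= 10 * 9 * 8 * 7 * 6 * 5 * 4 * factorial(3)
= 10 * 9 * 8 * 7 * 6 * 5 * 4 * 3 * factorial(2)
= 10 * 9 * 8 * 7 * 6 * 5 * 4 * 3 * 2 * factorial(1)
= 10 * 9 * 8 * 7 * 6 * 5 * 4 * 3 * 2 * 1
= 3628800


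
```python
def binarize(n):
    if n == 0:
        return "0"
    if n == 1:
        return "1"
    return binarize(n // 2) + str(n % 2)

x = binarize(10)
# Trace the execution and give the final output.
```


binarize(10)
= binarize(5) + "0"
= binarize(2) + "1" + "0"
= binarize(1) + "0" + "1" + "0"
= "1" + "0" + "1" + "0"
= "1010"


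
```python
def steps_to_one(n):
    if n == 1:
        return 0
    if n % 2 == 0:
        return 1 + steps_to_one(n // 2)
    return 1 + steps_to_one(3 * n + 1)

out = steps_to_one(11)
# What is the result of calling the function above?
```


steps_to_one(11)
11 is odd -> 3*11+1 = 34 -> steps_to_one(34)
34 is even -> steps_to_one(17)
17 is odd -> 3*17+1 = 52 -> steps_to_one(52)
52 is even -> steps_to_one(26)
26 is even -> steps_to_one(13)
13 is odd -> 3*13+1 = 40 -> steps_to_one(40)
40 is even -> steps_to_one(20)
20 is even -> steps_to_one(10)
10 is even -> steps_to_one(5)
5 is odd -> 3*5+1 = 16 -> steps_to_one(16)
16 is even -> steps_to_one(8)
8 is even -> steps_to_one(4)
4 is even -> steps_to_one(2)
2 is even -> steps_to_one(1)
Reached 1 after 14 steps
= 14


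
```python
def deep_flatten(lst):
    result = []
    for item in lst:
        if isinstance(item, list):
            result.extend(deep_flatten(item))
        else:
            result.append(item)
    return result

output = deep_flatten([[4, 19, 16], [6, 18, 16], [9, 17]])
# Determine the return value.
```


deep_flatten([[4, 19, 16], [6, 18, 16], [9, 17]])
Processing each element:
  [4, 19, 16] is a list -> deep_flatten recursively -> [4, 19, 16]
  [6, 18, 16] is a list -> deep_flatten recursively -> [6, 18, 16]
  [9, 17] is a list -> deep_flatten recursively -> [9, 17]
= [4, 19, 16, 6, 18, 16, 9, 17]


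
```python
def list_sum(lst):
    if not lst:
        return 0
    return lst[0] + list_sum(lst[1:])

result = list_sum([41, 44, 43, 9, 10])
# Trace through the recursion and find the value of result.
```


list_sum([41, 44, 43, 9, 10])
= 41 + list_sum([44, 43, 9, 10])
= 41 + 44 + list_sum([43, 9, 10])
= 41 + 44 + 43 + list_sum([9, 10])
= 41 + 44 + 43 + 9 + list_sum([10])
= 41 + 44 + 43 + 9 + 10 + list_sum([])
= 41 + 44 + 43 + 9 + 10 + 0
= 147


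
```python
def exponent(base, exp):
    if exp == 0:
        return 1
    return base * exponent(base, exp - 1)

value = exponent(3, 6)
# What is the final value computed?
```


exponent(3, 6)
= 3 * exponent(3, 5)
= 3 * 3 * exponent(3, 4)
= 3 * 3 * 3 * exponent(3, 3)
= 3 * 3 * 3 * 3 * exponent(3, 2)
= 3 * 3 * 3 * 3 * 3 * exponent(3, 1)
= 3 * 3 * 3 * 3 * 3 * 3 * exponent(3, 0)
= 3 * 3 * 3 * 3 * 3 * 3 * 1
= 729


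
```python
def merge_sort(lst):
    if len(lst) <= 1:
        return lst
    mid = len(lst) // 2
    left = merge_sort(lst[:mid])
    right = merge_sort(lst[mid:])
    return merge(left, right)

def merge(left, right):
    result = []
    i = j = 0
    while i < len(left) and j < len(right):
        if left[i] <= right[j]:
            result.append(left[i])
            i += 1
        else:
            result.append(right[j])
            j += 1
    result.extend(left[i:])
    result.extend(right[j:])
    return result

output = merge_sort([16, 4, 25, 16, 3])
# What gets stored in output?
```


merge_sort([16, 4, 25, 16, 3])
Split into [16, 4] and [25, 16, 3]
Left sorted: [4, 16]
Right sorted: [3, 16, 25]
Merge [4, 16] and [3, 16, 25]
= [3, 4, 16, 16, 25]


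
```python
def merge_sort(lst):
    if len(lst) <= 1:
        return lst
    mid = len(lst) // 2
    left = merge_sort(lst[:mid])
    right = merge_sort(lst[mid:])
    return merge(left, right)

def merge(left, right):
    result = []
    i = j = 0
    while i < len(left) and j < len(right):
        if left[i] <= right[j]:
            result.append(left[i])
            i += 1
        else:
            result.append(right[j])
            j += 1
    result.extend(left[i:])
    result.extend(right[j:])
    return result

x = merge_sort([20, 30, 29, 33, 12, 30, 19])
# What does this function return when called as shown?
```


merge_sort([20, 30, 29, 33, 12, 30, 19])
Split into [20, 30, 29] and [33, 12, 30, 19]
Left sorted: [20, 29, 30]
Right sorted: [12, 19, 30, 33]
Merge [20, 29, 30] and [12, 19, 30, 33]
= [12, 19, 20, 29, 30, 30, 33]


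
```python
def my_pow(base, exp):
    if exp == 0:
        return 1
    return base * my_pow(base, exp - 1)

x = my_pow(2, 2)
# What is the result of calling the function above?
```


my_pow(2, 2)
= 2 * my_pow(2, 1)
= 2 * 2 * my_pow(2, 0)
= 2 * 2 * 1
= 4


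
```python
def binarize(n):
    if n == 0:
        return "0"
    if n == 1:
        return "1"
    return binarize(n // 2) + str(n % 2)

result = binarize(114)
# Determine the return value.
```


binarize(114)
= binarize(57) + "0"
= binarize(28) + "1" + "0"
= binarize(14) + "0" + "1" + "0"
= binarize(7) + "0" + "0" + "1" + "0"
= binarize(3) + "1" + "0" + "0" + "1" + "0"
= binarize(1) + "1" + "1" + "0" + "0" + "1" + "0"
= "1" + "1" + "1" + "0" + "0" + "1" + "0"
= "1110010"


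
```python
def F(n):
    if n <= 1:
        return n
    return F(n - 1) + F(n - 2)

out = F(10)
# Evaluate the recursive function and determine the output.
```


F(10)
= F(9) + F(8)
= (F(8) + F(7)) + F(8)
Computing bottom-up: F(0)=0, F(1)=1, F(2)=1, F(3)=2, F(4)=3, F(5)=5, F(6)=8, F(7)=13, F(8)=21, F(9)=34, F(10)=55
= 55


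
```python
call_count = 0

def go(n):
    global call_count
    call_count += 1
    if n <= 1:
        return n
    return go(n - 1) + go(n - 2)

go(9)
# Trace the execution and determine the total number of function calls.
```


go(9) calls go(8) and go(7); each non-base call branches into two more.
Let C(k) = total number of calls made by go(k), including the call to go(k) itself.
Base cases: C(0) = 1, C(1) = 1
Recurrence: C(k) = 1 + C(k-1) + C(k-2)
  C(2) = 1 + C(1) + C(0) = 1 + 1 + 1 = 3
  C(3) = 1 + C(2) + C(1) = 1 + 3 + 1 = 5
  C(4) = 1 + C(3) + C(2) = 1 + 5 + 3 = 9
  C(5) = 1 + C(4) + C(3) = 1 + 9 + 5 = 15
  C(6) = 1 + C(5) + C(4) = 1 + 15 + 9 = 25
  C(7) = 1 + C(6) + C(5) = 1 + 25 + 15 = 41
  C(8) = 1 + C(7) + C(6) = 1 + 41 + 25 = 67
  C(9) = 1 + C(8) + C(7) = 1 + 67 + 41 = 109
Total calls = C(9) = 109


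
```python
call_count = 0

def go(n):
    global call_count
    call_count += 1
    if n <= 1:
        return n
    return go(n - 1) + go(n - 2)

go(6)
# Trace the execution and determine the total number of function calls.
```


go(6) calls go(5) and go(4); each non-base call branches into two more.
Let C(k) = total number of calls made by go(k), including the call to go(k) itself.
Base cases: C(0) = 1, C(1) = 1
Recurrence: C(k) = 1 + C(k-1) + C(k-2)
  C(2) = 1 + C(1) + C(0) = 1 + 1 + 1 = 3
  C(3) = 1 + C(2) + C(1) = 1 + 3 + 1 = 5
  C(4) = 1 + C(3) + C(2) = 1 + 5 + 3 = 9
  C(5) = 1 + C(4) + C(3) = 1 + 9 + 5 = 15
  C(6) = 1 + C(5) + C(4) = 1 + 15 + 9 = 25
Total calls = C(6) = 25


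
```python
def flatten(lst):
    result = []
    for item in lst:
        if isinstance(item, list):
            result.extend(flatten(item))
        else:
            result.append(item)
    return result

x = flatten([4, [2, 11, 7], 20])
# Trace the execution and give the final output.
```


flatten([4, [2, 11, 7], 20])
Processing each element:
  4 is not a list -> append 4
  [2, 11, 7] is a list -> flatten recursively -> [2, 11, 7]
  20 is not a list -> append 20
= [4, 2, 11, 7, 20]


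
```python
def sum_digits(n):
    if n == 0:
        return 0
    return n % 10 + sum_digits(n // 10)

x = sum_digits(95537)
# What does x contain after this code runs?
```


sum_digits(95537)
= 7 + sum_digits(9553)
= 7 + 3 + sum_digits(955)
= 7 + 3 + 5 + sum_digits(95)
= 7 + 3 + 5 + 5 + sum_digits(9)
= 7 + 3 + 5 + 5 + 9 + sum_digits(0)
= 7 + 3 + 5 + 5 + 9 + 0
= 29


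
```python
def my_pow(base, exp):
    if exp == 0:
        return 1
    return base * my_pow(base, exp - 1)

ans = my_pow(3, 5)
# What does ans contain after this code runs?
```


my_pow(3, 5)
= 3 * my_pow(3, 4)
= 3 * 3 * my_pow(3, 3)
= 3 * 3 * 3 * my_pow(3, 2)
= 3 * 3 * 3 * 3 * my_pow(3, 1)
= 3 * 3 * 3 * 3 * 3 * my_pow(3, 0)
= 3 * 3 * 3 * 3 * 3 * 1
= 243


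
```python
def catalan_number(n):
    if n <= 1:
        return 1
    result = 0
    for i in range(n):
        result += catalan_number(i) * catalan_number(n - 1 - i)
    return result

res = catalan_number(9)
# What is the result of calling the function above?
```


catalan_number(9)
= sum of catalan_number(i) * catalan_number(9-1-i) for i in 0..8
First compute sub-values bottom-up:
  catalan_number(0) = 1, catalan_number(1) = 1
  catalan_number(2) = 1*1 + 1*1 = 2
  catalan_number(3) = 1*2 + 1*1 + 2*1 = 5
  catalan_number(4) = 1*5 + 1*2 + 2*1 + 5*1 = 14
  catalan_number(5) = 1*14 + 1*5 + 2*2 + 5*1 + 14*1 = 42
  catalan_number(6) = 1*42 + 1*14 + 2*5 + 5*2 + 14*1 + 42*1 = 132
  catalan_number(7) = 1*132 + 1*42 + 2*14 + 5*5 + 14*2 + 42*1 + 132*1 = 429
  catalan_number(8) = 1*429 + 1*132 + 2*42 + 5*14 + 14*5 + 42*2 + 132*1 + 429*1 = 1430
Now catalan_number(9):
  catalan_number(0)*catalan_number(8) = 1*1430 = 1430
  catalan_number(1)*catalan_number(7) = 1*429 = 429
  catalan_number(2)*catalan_number(6) = 2*132 = 264
  catalan_number(3)*catalan_number(5) = 5*42 = 210
  catalan_number(4)*catalan_number(4) = 14*14 = 196
  catalan_number(5)*catalan_number(3) = 42*5 = 210
  catalan_number(6)*catalan_number(2) = 132*2 = 264
  catalan_number(7)*catalan_number(1) = 429*1 = 429
  catalan_number(8)*catalan_number(0) = 1430*1 = 1430
= 1430 + 429 + 264 + 210 + 196 + 210 + 264 + 429 + 1430
= 4862


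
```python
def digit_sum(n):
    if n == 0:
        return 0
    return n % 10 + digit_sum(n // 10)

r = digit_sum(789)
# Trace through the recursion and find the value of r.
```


digit_sum(789)
= 9 + digit_sum(78)
= 9 + 8 + digit_sum(7)
= 9 + 8 + 7 + digit_sum(0)
= 9 + 8 + 7 + 0
= 24


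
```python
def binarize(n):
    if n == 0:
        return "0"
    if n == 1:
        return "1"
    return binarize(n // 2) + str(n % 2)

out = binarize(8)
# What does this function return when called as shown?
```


binarize(8)
= binarize(4) + "0"
= binarize(2) + "0" + "0"
= binarize(1) + "0" + "0" + "0"
= "1" + "0" + "0" + "0"
= "1000"


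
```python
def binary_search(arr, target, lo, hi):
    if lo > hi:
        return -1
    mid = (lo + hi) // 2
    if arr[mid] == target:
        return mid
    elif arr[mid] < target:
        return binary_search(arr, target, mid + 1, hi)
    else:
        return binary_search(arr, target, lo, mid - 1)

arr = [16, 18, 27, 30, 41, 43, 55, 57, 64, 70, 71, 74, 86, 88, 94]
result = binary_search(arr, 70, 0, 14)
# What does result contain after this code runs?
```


binary_search(arr, 70, 0, 14)
lo=0, hi=14, mid=7, arr[mid]=57
57 < 70, search right half
lo=8, hi=14, mid=11, arr[mid]=74
74 > 70, search left half
lo=8, hi=10, mid=9, arr[mid]=70
arr[9] == 70, found at index 9
= 9


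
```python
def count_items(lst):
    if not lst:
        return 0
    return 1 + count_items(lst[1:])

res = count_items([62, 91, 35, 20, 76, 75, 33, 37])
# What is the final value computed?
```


count_items([62, 91, 35, 20, 76, 75, 33, 37])
= 1 + count_items([91, 35, 20, 76, 75, 33, 37])
= 1 + 1 + count_items([35, 20, 76, 75, 33, 37])
= 1 + 1 + 1 + count_items([20, 76, 75, 33, 37])
= 1 + 1 + 1 + 1 + count_items([76, 75, 33, 37])
= 1 + 1 + 1 + 1 + 1 + count_items([75, 33, 37])
= 1 + 1 + 1 + 1 + 1 + 1 + count_items([33, 37])
= 1 + 1 + 1 + 1 + 1 + 1 + 1 + count_items([37])
= 1 + 1 + 1 + 1 + 1 + 1 + 1 + 1 + count_items([])
= 1 + 1 + 1 + 1 + 1 + 1 + 1 + 1 + 0
= 8


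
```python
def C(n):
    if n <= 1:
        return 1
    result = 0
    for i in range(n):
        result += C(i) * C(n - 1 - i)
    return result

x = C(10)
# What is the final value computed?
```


C(10)
= sum of C(i) * C(10-1-i) for i in 0..9
First compute sub-values bottom-up:
  C(0) = 1, C(1) = 1
  C(2) = 1*1 + 1*1 = 2
  C(3) = 1*2 + 1*1 + 2*1 = 5
  C(4) = 1*5 + 1*2 + 2*1 + 5*1 = 14
  C(5) = 1*14 + 1*5 + 2*2 + 5*1 + 14*1 = 42
  C(6) = 1*42 + 1*14 + 2*5 + 5*2 + 14*1 + 42*1 = 132
  C(7) = 1*132 + 1*42 + 2*14 + 5*5 + 14*2 + 42*1 + 132*1 = 429
  C(8) = 1*429 + 1*132 + 2*42 + 5*14 + 14*5 + 42*2 + 132*1 + 429*1 = 1430
  C(9) = 1*1430 + 1*429 + 2*132 + 5*42 + 14*14 + 42*5 + 132*2 + 429*1 + 1430*1 = 4862
Now C(10):
  C(0)*C(9) = 1*4862 = 4862
  C(1)*C(8) = 1*1430 = 1430
  C(2)*C(7) = 2*429 = 858
  C(3)*C(6) = 5*132 = 660
  C(4)*C(5) = 14*42 = 588
  C(5)*C(4) = 42*14 = 588
  C(6)*C(3) = 132*5 = 660
  C(7)*C(2) = 429*2 = 858
  C(8)*C(1) = 1430*1 = 1430
  C(9)*C(0) = 4862*1 = 4862
= 4862 + 1430 + 858 + 660 + 588 + 588 + 660 + 858 + 1430 + 4862
= 16796


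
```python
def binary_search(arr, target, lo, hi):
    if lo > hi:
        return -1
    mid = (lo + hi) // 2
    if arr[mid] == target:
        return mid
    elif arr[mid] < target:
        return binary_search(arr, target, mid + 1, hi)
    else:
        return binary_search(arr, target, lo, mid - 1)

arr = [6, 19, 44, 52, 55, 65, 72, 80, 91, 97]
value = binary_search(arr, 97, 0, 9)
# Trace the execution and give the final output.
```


binary_search(arr, 97, 0, 9)
lo=0, hi=9, mid=4, arr[mid]=55
55 < 97, search right half
lo=5, hi=9, mid=7, arr[mid]=80
80 < 97, search right half
lo=8, hi=9, mid=8, arr[mid]=91
91 < 97, search right half
lo=9, hi=9, mid=9, arr[mid]=97
arr[9] == 97, found at index 9
= 9


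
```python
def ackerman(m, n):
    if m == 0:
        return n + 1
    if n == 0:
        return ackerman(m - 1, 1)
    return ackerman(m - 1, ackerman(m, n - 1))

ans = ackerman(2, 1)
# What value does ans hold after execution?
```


ackerman(2, 1)
= ackerman(1, ackerman(2, 0))
First compute ackerman(2, 0) = 3
= ackerman(1, 3)
= 5


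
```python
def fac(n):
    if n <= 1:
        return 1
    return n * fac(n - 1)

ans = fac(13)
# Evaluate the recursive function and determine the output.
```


fac(13)
= 13 * fac(12)
= 13 * 12 * fac(11)
= 13 * 12 * 11 * fac(10)
= 13 * 12 * 11 * 10 * fac(9)
= 13 * 12 * 11 * 10 * 9 * fac(8)
= 13 * 12 * 11 * 10 * 9 * 8 * fac(7)
= 13 * 12 * 11 * 10 * 9 * 8 * 7 * fac(6)
= 13 * 12 * 11 * 10 * 9 * 8 * 7 * 6 * fac(5)
= 13 * 12 * 11 * 10 * 9 * 8 * 7 * 6 * 5 * fac(4)
= 13 * 12 * 11 * 10 * 9 * 8 * 7 * 6 * 5 * 4 * fac(3)
= 13 * 12 * 11 * 10 * 9 * 8 * 7 * 6 * 5 * 4 * 3 * fac(2)
= 13 * 12 * 11 * 10 * 9 * 8 * 7 * 6 * 5 * 4 * 3 * 2 * fac(1)
= 13 * 12 * 11 * 10 * 9 * 8 * 7 * 6 * 5 * 4 * 3 * 2 * 1
= 6227020800


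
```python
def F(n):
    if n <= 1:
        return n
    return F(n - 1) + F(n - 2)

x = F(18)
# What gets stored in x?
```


F(18)
= F(17) + F(16)
= (F(16) + F(15)) + F(16)
Computing bottom-up: F(0)=0, F(1)=1, F(2)=1, F(3)=2, F(4)=3, F(5)=5, F(6)=8, F(7)=13, F(8)=21, F(9)=34, F(10)=55, F(11)=89, F(12)=144, F(13)=233, F(14)=377, F(15)=610, F(16)=987, F(17)=1597, F(18)=2584
= 2584


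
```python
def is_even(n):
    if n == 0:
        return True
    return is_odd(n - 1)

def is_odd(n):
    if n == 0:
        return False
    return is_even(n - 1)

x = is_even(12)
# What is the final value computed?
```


is_even(12)
= is_odd(11)
= is_even(10)
= is_odd(9)
= is_even(8)
= is_odd(7)
= is_even(6)
= is_odd(5)
= is_even(4)
= is_odd(3)
= is_even(2)
= is_odd(1)
= is_even(0)
n == 0: return True
= True
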